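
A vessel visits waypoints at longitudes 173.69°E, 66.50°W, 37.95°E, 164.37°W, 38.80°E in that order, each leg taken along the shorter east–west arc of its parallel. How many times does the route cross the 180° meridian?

Leg 1: +173.69° → -66.50°, shortest Δλ = 119.81° (east) — crosses 180°.
Leg 2: -66.50° → +37.95°, shortest Δλ = 104.45° (east) — does not cross 180°.
Leg 3: +37.95° → -164.37°, shortest Δλ = 157.68° (east) — crosses 180°.
Leg 4: -164.37° → +38.80°, shortest Δλ = -156.83° (west) — crosses 180°.
Total crossings: 3.

3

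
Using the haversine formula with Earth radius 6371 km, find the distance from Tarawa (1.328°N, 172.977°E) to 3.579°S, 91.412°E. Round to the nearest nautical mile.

4903 nmi

Δλ = 91.412 − 172.977 = -81.565°.
Δφ = -3.579 − 1.328 = -4.907°.
a = sin²(Δφ/2) + cos φ₁ · cos φ₂ · sin²(Δλ/2) = 0.427542.
c = 2·atan2(√a, √(1−a)) = 1.42537 rad → d = 6371·c ≈ 9081.03 km ≈ 4903.36 nmi.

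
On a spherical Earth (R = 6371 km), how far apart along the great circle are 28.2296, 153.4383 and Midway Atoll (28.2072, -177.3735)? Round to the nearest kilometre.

Δλ = -177.3735 − 153.4383 = -330.8118°; wrapped into (−180°, 180°]: 29.1882°.
Δφ = 28.2072 − 28.2296 = -0.0224°.
a = sin²(Δφ/2) + cos φ₁ · cos φ₂ · sin²(Δλ/2) = 0.049294.
c = 2·atan2(√a, √(1−a)) = 0.44778 rad → d = 6371·c ≈ 2852.80 km.

2853 km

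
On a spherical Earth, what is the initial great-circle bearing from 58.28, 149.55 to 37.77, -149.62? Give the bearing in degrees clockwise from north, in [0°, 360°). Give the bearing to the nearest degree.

90°

Δλ = -149.62 − 149.55 = -299.17°; wrapped into (−180°, 180°]: 60.83°.
θ = atan2( sin Δλ · cos φ₂ , cos φ₁ · sin φ₂ − sin φ₁ · cos φ₂ · cos Δλ )
  = atan2(0.69023, -0.00570) = 90.473° → normalised to [0°, 360°): 90.473°.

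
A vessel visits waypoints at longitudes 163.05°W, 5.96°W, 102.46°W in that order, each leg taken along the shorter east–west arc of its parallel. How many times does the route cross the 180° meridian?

Leg 1: -163.05° → -5.96°, shortest Δλ = 157.09° (east) — does not cross 180°.
Leg 2: -5.96° → -102.46°, shortest Δλ = -96.5° (west) — does not cross 180°.
Total crossings: 0.

0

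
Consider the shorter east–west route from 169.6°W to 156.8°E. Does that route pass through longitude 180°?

Yes

Naïve |156.8 − -169.6| = 326.4° > 180°, so the shorter arc goes the other way round — across 180°.
Signed shortest Δλ = ((156.8 − -169.6 + 180) mod 360) − 180 = -33.6°.
Going west by 33.6° from -169.6° passes through 180° before reaching +156.8°.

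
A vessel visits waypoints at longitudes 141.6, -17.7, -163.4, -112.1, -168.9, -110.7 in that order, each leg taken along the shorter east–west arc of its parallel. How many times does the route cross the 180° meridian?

0

Leg 1: +141.6° → -17.7°, shortest Δλ = -159.3° (west) — does not cross 180°.
Leg 2: -17.7° → -163.4°, shortest Δλ = -145.7° (west) — does not cross 180°.
Leg 3: -163.4° → -112.1°, shortest Δλ = 51.3° (east) — does not cross 180°.
Leg 4: -112.1° → -168.9°, shortest Δλ = -56.8° (west) — does not cross 180°.
Leg 5: -168.9° → -110.7°, shortest Δλ = 58.2° (east) — does not cross 180°.
Total crossings: 0.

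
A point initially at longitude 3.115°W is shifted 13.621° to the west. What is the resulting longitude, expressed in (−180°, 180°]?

16.736°W

Start at -3.115°; shift −13.621° → -16.736°.
-16.736° already lies in (−180°, 180°].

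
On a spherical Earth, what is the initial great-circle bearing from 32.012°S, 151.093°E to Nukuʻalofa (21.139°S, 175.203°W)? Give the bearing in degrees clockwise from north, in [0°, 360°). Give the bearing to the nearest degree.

Δλ = -175.203 − 151.093 = -326.296°; wrapped into (−180°, 180°]: 33.704°.
θ = atan2( sin Δλ · cos φ₂ , cos φ₁ · sin φ₂ − sin φ₁ · cos φ₂ · cos Δλ )
  = atan2(0.51756, 0.10553) = 78.476° → normalised to [0°, 360°): 78.476°.

78°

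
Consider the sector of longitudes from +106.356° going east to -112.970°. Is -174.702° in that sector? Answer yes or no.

Band width going east from +106.356° to -112.970°: ((-112.970 − 106.356) mod 360) = 140.674°.
Offset of -174.702° east of the west edge: ((-174.702 − 106.356) mod 360) = 78.942°.
78.942° ≤ 140.674° ⇒ inside.

Yes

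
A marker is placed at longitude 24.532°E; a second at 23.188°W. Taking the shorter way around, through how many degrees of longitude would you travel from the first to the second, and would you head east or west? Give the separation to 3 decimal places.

47.720° west

Raw difference: -23.188 − 24.532 = -47.72°.
Normalise into (−180°, 180°]: -47.72° stays -47.72°.
Negative ⇒ the second point lies to the west; separation 47.720°.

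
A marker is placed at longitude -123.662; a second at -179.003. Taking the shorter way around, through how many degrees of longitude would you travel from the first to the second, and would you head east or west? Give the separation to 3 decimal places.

Raw difference: -179.003 − -123.662 = -55.341°.
Normalise into (−180°, 180°]: -55.341° stays -55.341°.
Negative ⇒ the second point lies to the west; separation 55.341°.

55.341° west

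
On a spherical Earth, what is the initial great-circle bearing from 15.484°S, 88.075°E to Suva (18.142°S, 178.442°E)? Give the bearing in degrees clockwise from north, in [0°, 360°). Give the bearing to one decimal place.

107.6°

Δλ = 178.442 − 88.075 = 90.367°.
θ = atan2( sin Δλ · cos φ₂ , cos φ₁ · sin φ₂ − sin φ₁ · cos φ₂ · cos Δλ )
  = atan2(0.95027, -0.30170) = 107.614° → normalised to [0°, 360°): 107.614°.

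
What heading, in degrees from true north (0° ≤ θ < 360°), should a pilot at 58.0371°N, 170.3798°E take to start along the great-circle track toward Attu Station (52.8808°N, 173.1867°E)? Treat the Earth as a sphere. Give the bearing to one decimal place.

161.7°

Δλ = 173.1867 − 170.3798 = 2.8069°.
θ = atan2( sin Δλ · cos φ₂ , cos φ₁ · sin φ₂ − sin φ₁ · cos φ₂ · cos Δλ )
  = atan2(0.02955, -0.08926) = 161.681° → normalised to [0°, 360°): 161.681°.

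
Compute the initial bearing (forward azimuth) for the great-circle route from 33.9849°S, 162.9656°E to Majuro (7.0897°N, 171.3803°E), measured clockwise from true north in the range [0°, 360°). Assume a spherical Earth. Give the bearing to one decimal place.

Δλ = 171.3803 − 162.9656 = 8.4147°.
θ = atan2( sin Δλ · cos φ₂ , cos φ₁ · sin φ₂ − sin φ₁ · cos φ₂ · cos Δλ )
  = atan2(0.14522, 0.65107) = 12.574° → normalised to [0°, 360°): 12.574°.

12.6°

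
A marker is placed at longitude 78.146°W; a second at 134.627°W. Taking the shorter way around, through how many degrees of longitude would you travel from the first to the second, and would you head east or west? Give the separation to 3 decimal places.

Raw difference: -134.627 − -78.146 = -56.481°.
Normalise into (−180°, 180°]: -56.481° stays -56.481°.
Negative ⇒ the second point lies to the west; separation 56.481°.

56.481° west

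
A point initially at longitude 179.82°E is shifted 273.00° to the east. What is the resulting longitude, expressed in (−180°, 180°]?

Start at +179.82°; shift +273.00° → +452.82°.
+452.82° lies outside (−180°, 180°]; subtract 360° → +92.82°.

92.82°E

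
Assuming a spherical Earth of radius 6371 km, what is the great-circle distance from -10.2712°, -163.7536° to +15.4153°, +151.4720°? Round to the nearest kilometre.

5698 km

Δλ = 151.4720 − -163.7536 = 315.2256°; wrapped into (−180°, 180°]: -44.7744°.
Δφ = 15.4153 − -10.2712 = 25.6865°.
a = sin²(Δφ/2) + cos φ₁ · cos φ₂ · sin²(Δλ/2) = 0.187008.
c = 2·atan2(√a, √(1−a)) = 0.89440 rad → d = 6371·c ≈ 5698.25 km.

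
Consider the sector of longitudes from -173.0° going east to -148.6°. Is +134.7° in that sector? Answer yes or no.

Band width going east from -173.0° to -148.6°: ((-148.6 − -173.0) mod 360) = 24.4°.
Offset of +134.7° east of the west edge: ((134.7 − -173.0) mod 360) = 307.7°.
307.7° > 24.4° ⇒ outside.

No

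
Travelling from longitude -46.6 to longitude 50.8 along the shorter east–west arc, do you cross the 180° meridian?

Signed shortest Δλ = ((50.8 − -46.6 + 180) mod 360) − 180 = 97.4°.
Going east by 97.4° from -46.6° reaches +50.8° without touching 180°.

No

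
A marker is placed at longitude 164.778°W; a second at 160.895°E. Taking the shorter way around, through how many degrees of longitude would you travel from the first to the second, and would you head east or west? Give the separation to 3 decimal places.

Raw difference: 160.895 − -164.778 = 325.673°.
Normalise into (−180°, 180°]: 325.673° − 360° = -34.327°.
Negative ⇒ the second point lies to the west; separation 34.327°.

34.327° west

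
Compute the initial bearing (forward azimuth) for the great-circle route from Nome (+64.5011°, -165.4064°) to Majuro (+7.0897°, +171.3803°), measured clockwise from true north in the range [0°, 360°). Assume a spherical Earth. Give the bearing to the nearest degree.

207°

Δλ = 171.3803 − -165.4064 = 336.7867°; wrapped into (−180°, 180°]: -23.2133°.
θ = atan2( sin Δλ · cos φ₂ , cos φ₁ · sin φ₂ − sin φ₁ · cos φ₂ · cos Δλ )
  = atan2(-0.39114, -0.77005) = -153.072° → normalised to [0°, 360°): 206.928°.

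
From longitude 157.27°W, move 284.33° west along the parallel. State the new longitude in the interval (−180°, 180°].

81.60°W

Start at -157.27°; shift −284.33° → -441.60°.
-441.60° lies outside (−180°, 180°]; add 360° → -81.60°.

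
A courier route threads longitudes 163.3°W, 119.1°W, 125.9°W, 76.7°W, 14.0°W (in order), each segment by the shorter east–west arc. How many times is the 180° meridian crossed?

0

Leg 1: -163.3° → -119.1°, shortest Δλ = 44.2° (east) — does not cross 180°.
Leg 2: -119.1° → -125.9°, shortest Δλ = -6.8° (west) — does not cross 180°.
Leg 3: -125.9° → -76.7°, shortest Δλ = 49.2° (east) — does not cross 180°.
Leg 4: -76.7° → -14.0°, shortest Δλ = 62.7° (east) — does not cross 180°.
Total crossings: 0.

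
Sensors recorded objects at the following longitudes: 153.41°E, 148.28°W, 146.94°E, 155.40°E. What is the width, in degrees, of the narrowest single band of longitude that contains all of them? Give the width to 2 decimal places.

64.78°

Sort the longitudes: -148.28°, +146.94°, +153.41°, +155.40°.
Eastward gaps between consecutive values (wrapping around): 295.22°, 6.47°, 1.99°, 56.32°.
Largest gap = 295.22° ⇒ minimal covering band is its complement: 360° − 295.22° = 64.78°.
Band runs from +146.94° eastward to -148.28°, crossing the antimeridian.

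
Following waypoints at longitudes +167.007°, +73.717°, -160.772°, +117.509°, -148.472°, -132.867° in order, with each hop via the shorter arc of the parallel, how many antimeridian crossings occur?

Leg 1: +167.007° → +73.717°, shortest Δλ = -93.29° (west) — does not cross 180°.
Leg 2: +73.717° → -160.772°, shortest Δλ = 125.511° (east) — crosses 180°.
Leg 3: -160.772° → +117.509°, shortest Δλ = -81.719° (west) — crosses 180°.
Leg 4: +117.509° → -148.472°, shortest Δλ = 94.019° (east) — crosses 180°.
Leg 5: -148.472° → -132.867°, shortest Δλ = 15.605° (east) — does not cross 180°.
Total crossings: 3.

3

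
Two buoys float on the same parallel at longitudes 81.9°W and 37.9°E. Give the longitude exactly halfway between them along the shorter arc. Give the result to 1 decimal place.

22.0°W

Signed shortest Δλ from -81.9° to +37.9° is +119.8°.
Midpoint longitude = -81.9° + (+119.8°)/2 = -81.9° + 59.9° = -22.0°.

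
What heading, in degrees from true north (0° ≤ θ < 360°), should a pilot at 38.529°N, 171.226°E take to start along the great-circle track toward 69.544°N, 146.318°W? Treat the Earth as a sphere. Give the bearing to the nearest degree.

Δλ = -146.318 − 171.226 = -317.544°; wrapped into (−180°, 180°]: 42.456°.
θ = atan2( sin Δλ · cos φ₂ , cos φ₁ · sin φ₂ − sin φ₁ · cos φ₂ · cos Δλ )
  = atan2(0.23591, 0.57234) = 22.401° → normalised to [0°, 360°): 22.401°.

22°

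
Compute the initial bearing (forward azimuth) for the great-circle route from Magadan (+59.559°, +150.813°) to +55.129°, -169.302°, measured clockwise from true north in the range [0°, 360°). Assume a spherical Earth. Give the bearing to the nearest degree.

Δλ = -169.302 − 150.813 = -320.115°; wrapped into (−180°, 180°]: 39.885°.
θ = atan2( sin Δλ · cos φ₂ , cos φ₁ · sin φ₂ − sin φ₁ · cos φ₂ · cos Δλ )
  = atan2(0.36662, 0.03744) = 84.168° → normalised to [0°, 360°): 84.168°.

84°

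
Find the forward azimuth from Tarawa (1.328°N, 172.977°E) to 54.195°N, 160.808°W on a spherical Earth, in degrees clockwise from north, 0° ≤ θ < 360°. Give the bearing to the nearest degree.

18°

Δλ = -160.808 − 172.977 = -333.785°; wrapped into (−180°, 180°]: 26.215°.
θ = atan2( sin Δλ · cos φ₂ , cos φ₁ · sin φ₂ − sin φ₁ · cos φ₂ · cos Δλ )
  = atan2(0.25843, 0.79863) = 17.931° → normalised to [0°, 360°): 17.931°.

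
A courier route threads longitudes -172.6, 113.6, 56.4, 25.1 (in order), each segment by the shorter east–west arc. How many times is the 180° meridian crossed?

Leg 1: -172.6° → +113.6°, shortest Δλ = -73.8° (west) — crosses 180°.
Leg 2: +113.6° → +56.4°, shortest Δλ = -57.2° (west) — does not cross 180°.
Leg 3: +56.4° → +25.1°, shortest Δλ = -31.3° (west) — does not cross 180°.
Total crossings: 1.

1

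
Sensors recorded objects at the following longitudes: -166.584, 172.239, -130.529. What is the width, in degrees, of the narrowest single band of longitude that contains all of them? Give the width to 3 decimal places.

57.232°

Sort the longitudes: -166.584°, -130.529°, +172.239°.
Eastward gaps between consecutive values (wrapping around): 36.055°, 302.768°, 21.177°.
Largest gap = 302.768° ⇒ minimal covering band is its complement: 360° − 302.768° = 57.232°.
Band runs from +172.239° eastward to -130.529°, crossing the antimeridian.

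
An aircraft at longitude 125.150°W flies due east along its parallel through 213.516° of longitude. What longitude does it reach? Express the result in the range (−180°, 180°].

Start at -125.150°; shift +213.516° → +88.366°.
+88.366° already lies in (−180°, 180°].

88.366°E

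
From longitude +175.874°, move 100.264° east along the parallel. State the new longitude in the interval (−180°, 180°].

-83.862°

Start at +175.874°; shift +100.264° → +276.138°.
+276.138° lies outside (−180°, 180°]; subtract 360° → -83.862°.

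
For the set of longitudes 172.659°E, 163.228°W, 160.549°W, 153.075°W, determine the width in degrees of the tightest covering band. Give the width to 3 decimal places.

34.266°

Sort the longitudes: -163.228°, -160.549°, -153.075°, +172.659°.
Eastward gaps between consecutive values (wrapping around): 2.679°, 7.474°, 325.734°, 24.113°.
Largest gap = 325.734° ⇒ minimal covering band is its complement: 360° − 325.734° = 34.266°.
Band runs from +172.659° eastward to -153.075°, crossing the antimeridian.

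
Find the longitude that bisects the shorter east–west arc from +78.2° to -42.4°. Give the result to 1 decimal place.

+17.9°

Signed shortest Δλ from +78.2° to -42.4° is -120.6°.
Midpoint longitude = +78.2° + (-120.6°)/2 = +78.2° − 60.3° = +17.9°.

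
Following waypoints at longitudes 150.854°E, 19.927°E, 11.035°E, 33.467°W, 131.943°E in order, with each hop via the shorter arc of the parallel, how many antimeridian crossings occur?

Leg 1: +150.854° → +19.927°, shortest Δλ = -130.927° (west) — does not cross 180°.
Leg 2: +19.927° → +11.035°, shortest Δλ = -8.892° (west) — does not cross 180°.
Leg 3: +11.035° → -33.467°, shortest Δλ = -44.502° (west) — does not cross 180°.
Leg 4: -33.467° → +131.943°, shortest Δλ = 165.41° (east) — does not cross 180°.
Total crossings: 0.

0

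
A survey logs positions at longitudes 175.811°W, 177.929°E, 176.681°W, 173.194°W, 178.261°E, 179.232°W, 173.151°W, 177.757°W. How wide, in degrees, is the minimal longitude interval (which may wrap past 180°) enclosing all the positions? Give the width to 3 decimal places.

8.920°

Sort the longitudes: -179.232°, -177.757°, -176.681°, -175.811°, -173.194°, -173.151°, +177.929°, +178.261°.
Eastward gaps between consecutive values (wrapping around): 1.475°, 1.076°, 0.870°, 2.617°, 0.043°, 351.080°, 0.332°, 2.507°.
Largest gap = 351.080° ⇒ minimal covering band is its complement: 360° − 351.080° = 8.920°.
Band runs from +177.929° eastward to -173.151°, crossing the antimeridian.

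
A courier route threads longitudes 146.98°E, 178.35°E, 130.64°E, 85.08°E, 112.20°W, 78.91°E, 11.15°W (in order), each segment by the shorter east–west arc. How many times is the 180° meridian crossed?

2

Leg 1: +146.98° → +178.35°, shortest Δλ = 31.37° (east) — does not cross 180°.
Leg 2: +178.35° → +130.64°, shortest Δλ = -47.71° (west) — does not cross 180°.
Leg 3: +130.64° → +85.08°, shortest Δλ = -45.56° (west) — does not cross 180°.
Leg 4: +85.08° → -112.20°, shortest Δλ = 162.72° (east) — crosses 180°.
Leg 5: -112.20° → +78.91°, shortest Δλ = -168.89° (west) — crosses 180°.
Leg 6: +78.91° → -11.15°, shortest Δλ = -90.06° (west) — does not cross 180°.
Total crossings: 2.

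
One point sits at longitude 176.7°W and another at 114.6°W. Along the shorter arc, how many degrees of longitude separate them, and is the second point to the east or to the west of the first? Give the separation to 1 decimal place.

62.1° east

Raw difference: -114.6 − -176.7 = 62.1°.
Normalise into (−180°, 180°]: 62.1° stays 62.1°.
Positive ⇒ the second point lies to the east; separation 62.1°.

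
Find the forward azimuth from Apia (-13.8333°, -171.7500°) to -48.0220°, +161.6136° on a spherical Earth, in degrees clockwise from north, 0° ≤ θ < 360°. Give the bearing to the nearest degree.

207°

Δλ = 161.6136 − -171.7500 = 333.3636°; wrapped into (−180°, 180°]: -26.6364°.
θ = atan2( sin Δλ · cos φ₂ , cos φ₁ · sin φ₂ − sin φ₁ · cos φ₂ · cos Δλ )
  = atan2(-0.29986, -0.57889) = -152.616° → normalised to [0°, 360°): 207.384°.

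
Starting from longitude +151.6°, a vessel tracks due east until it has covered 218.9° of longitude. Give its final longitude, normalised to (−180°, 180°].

+10.5°

Start at +151.6°; shift +218.9° → +370.5°.
+370.5° lies outside (−180°, 180°]; subtract 360° → +10.5°.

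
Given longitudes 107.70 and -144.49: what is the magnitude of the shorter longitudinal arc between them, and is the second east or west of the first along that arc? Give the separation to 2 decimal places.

107.81° east

Raw difference: -144.49 − 107.70 = -252.19°.
Normalise into (−180°, 180°]: -252.19° + 360° = 107.81°.
Positive ⇒ the second point lies to the east; separation 107.81°.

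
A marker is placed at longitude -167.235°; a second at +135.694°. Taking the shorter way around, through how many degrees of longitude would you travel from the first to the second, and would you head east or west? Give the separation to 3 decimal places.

Raw difference: 135.694 − -167.235 = 302.929°.
Normalise into (−180°, 180°]: 302.929° − 360° = -57.071°.
Negative ⇒ the second point lies to the west; separation 57.071°.

57.071° west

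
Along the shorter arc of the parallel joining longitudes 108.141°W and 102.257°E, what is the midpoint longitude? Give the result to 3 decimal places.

177.058°E

Signed shortest Δλ from -108.141° to +102.257° is -149.602°.
Midpoint longitude = -108.141° + (-149.602°)/2 = -108.141° − 74.801° = -182.942°.
Normalise into (−180°, 180°]: +177.058°.
(The naïve average (-108.141 + +102.257)/2 = -2.942° is on the wrong side of the globe.)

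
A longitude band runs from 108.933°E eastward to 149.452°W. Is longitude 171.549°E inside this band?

Band width going east from +108.933° to -149.452°: ((-149.452 − 108.933) mod 360) = 101.615°.
Offset of +171.549° east of the west edge: ((171.549 − 108.933) mod 360) = 62.616°.
62.616° ≤ 101.615° ⇒ inside.

Yes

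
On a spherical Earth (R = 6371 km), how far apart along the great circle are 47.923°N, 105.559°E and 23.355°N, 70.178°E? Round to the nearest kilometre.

4144 km

Δλ = 70.178 − 105.559 = -35.381°.
Δφ = 23.355 − 47.923 = -24.568°.
a = sin²(Δφ/2) + cos φ₁ · cos φ₂ · sin²(Δλ/2) = 0.102075.
c = 2·atan2(√a, √(1−a)) = 0.65039 rad → d = 6371·c ≈ 4143.62 km.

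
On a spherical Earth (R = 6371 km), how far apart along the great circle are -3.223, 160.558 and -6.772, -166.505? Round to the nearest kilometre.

3669 km

Δλ = -166.505 − 160.558 = -327.063°; wrapped into (−180°, 180°]: 32.937°.
Δφ = -6.772 − -3.223 = -3.549°.
a = sin²(Δφ/2) + cos φ₁ · cos φ₂ · sin²(Δλ/2) = 0.080638.
c = 2·atan2(√a, √(1−a)) = 0.57586 rad → d = 6371·c ≈ 3668.80 km.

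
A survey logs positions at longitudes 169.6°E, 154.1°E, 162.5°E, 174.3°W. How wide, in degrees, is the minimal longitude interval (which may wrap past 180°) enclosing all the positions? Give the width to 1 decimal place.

Sort the longitudes: -174.3°, +154.1°, +162.5°, +169.6°.
Eastward gaps between consecutive values (wrapping around): 328.4°, 8.4°, 7.1°, 16.1°.
Largest gap = 328.4° ⇒ minimal covering band is its complement: 360° − 328.4° = 31.6°.
Band runs from +154.1° eastward to -174.3°, crossing the antimeridian.

31.6°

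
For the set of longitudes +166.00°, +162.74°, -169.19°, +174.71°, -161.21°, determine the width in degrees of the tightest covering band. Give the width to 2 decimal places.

36.05°

Sort the longitudes: -169.19°, -161.21°, +162.74°, +166.00°, +174.71°.
Eastward gaps between consecutive values (wrapping around): 7.98°, 323.95°, 3.26°, 8.71°, 16.10°.
Largest gap = 323.95° ⇒ minimal covering band is its complement: 360° − 323.95° = 36.05°.
Band runs from +162.74° eastward to -161.21°, crossing the antimeridian.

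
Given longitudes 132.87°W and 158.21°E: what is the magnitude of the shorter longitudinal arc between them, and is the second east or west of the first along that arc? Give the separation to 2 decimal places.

68.92° west

Raw difference: 158.21 − -132.87 = 291.08°.
Normalise into (−180°, 180°]: 291.08° − 360° = -68.92°.
Negative ⇒ the second point lies to the west; separation 68.92°.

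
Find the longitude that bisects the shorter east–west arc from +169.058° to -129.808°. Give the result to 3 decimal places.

-160.375°

Signed shortest Δλ from +169.058° to -129.808° is +61.134°.
Midpoint longitude = +169.058° + (+61.134°)/2 = +169.058° + 30.567° = +199.625°.
Normalise into (−180°, 180°]: -160.375°.
(The naïve average (+169.058 + -129.808)/2 = 19.625° is on the wrong side of the globe.)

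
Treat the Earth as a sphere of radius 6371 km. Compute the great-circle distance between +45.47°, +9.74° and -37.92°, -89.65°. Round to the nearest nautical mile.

7319 nmi

Δλ = -89.65 − 9.74 = -99.39°.
Δφ = -37.92 − 45.47 = -83.39°.
a = sin²(Δφ/2) + cos φ₁ · cos φ₂ · sin²(Δλ/2) = 0.764185.
c = 2·atan2(√a, √(1−a)) = 2.12748 rad → d = 6371·c ≈ 13554.15 km ≈ 7318.66 nmi.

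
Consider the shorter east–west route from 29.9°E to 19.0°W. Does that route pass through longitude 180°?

Signed shortest Δλ = ((-19.0 − 29.9 + 180) mod 360) − 180 = -48.9°.
Going west by 48.9° from +29.9° reaches -19.0° without touching 180°.

No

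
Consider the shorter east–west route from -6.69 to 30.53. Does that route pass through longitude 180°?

No

Signed shortest Δλ = ((30.53 − -6.69 + 180) mod 360) − 180 = 37.22°.
Going east by 37.22° from -6.69° reaches +30.53° without touching 180°.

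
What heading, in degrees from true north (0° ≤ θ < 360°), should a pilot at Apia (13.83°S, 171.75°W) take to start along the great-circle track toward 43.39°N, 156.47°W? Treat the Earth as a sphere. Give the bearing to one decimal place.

Δλ = -156.47 − -171.75 = 15.28°.
θ = atan2( sin Δλ · cos φ₂ , cos φ₁ · sin φ₂ − sin φ₁ · cos φ₂ · cos Δλ )
  = atan2(0.19151, 0.83461) = 12.923° → normalised to [0°, 360°): 12.923°.

12.9°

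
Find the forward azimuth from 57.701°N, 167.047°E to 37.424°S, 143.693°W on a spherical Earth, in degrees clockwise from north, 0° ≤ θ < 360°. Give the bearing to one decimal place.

141.7°

Δλ = -143.693 − 167.047 = -310.740°; wrapped into (−180°, 180°]: 49.260°.
θ = atan2( sin Δλ · cos φ₂ , cos φ₁ · sin φ₂ − sin φ₁ · cos φ₂ · cos Δλ )
  = atan2(0.60172, -0.76282) = 141.733° → normalised to [0°, 360°): 141.733°.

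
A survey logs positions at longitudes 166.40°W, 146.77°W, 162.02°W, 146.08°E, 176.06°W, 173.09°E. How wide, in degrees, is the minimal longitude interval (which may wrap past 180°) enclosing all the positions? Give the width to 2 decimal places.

67.15°

Sort the longitudes: -176.06°, -166.40°, -162.02°, -146.77°, +146.08°, +173.09°.
Eastward gaps between consecutive values (wrapping around): 9.66°, 4.38°, 15.25°, 292.85°, 27.01°, 10.85°.
Largest gap = 292.85° ⇒ minimal covering band is its complement: 360° − 292.85° = 67.15°.
Band runs from +146.08° eastward to -146.77°, crossing the antimeridian.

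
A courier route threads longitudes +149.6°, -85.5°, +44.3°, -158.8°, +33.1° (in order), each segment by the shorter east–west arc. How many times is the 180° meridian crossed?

Leg 1: +149.6° → -85.5°, shortest Δλ = 124.9° (east) — crosses 180°.
Leg 2: -85.5° → +44.3°, shortest Δλ = 129.8° (east) — does not cross 180°.
Leg 3: +44.3° → -158.8°, shortest Δλ = 156.9° (east) — crosses 180°.
Leg 4: -158.8° → +33.1°, shortest Δλ = -168.1° (west) — crosses 180°.
Total crossings: 3.

3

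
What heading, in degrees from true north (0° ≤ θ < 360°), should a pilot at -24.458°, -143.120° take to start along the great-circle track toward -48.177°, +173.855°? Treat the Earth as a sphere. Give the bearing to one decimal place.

223.7°

Δλ = 173.855 − -143.120 = 316.975°; wrapped into (−180°, 180°]: -43.025°.
θ = atan2( sin Δλ · cos φ₂ , cos φ₁ · sin φ₂ − sin φ₁ · cos φ₂ · cos Δλ )
  = atan2(-0.45499, -0.47650) = -136.323° → normalised to [0°, 360°): 223.677°.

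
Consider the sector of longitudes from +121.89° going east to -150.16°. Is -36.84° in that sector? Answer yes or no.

No

Band width going east from +121.89° to -150.16°: ((-150.16 − 121.89) mod 360) = 87.95°.
Offset of -36.84° east of the west edge: ((-36.84 − 121.89) mod 360) = 201.27°.
201.27° > 87.95° ⇒ outside.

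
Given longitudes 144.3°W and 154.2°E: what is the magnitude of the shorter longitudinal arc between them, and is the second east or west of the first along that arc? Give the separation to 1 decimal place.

Raw difference: 154.2 − -144.3 = 298.5°.
Normalise into (−180°, 180°]: 298.5° − 360° = -61.5°.
Negative ⇒ the second point lies to the west; separation 61.5°.

61.5° west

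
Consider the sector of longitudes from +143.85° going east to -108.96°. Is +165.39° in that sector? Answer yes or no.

Band width going east from +143.85° to -108.96°: ((-108.96 − 143.85) mod 360) = 107.19°.
Offset of +165.39° east of the west edge: ((165.39 − 143.85) mod 360) = 21.54°.
21.54° ≤ 107.19° ⇒ inside.

Yes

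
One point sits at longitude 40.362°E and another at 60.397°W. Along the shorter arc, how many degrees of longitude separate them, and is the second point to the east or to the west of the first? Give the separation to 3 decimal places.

100.759° west

Raw difference: -60.397 − 40.362 = -100.759°.
Normalise into (−180°, 180°]: -100.759° stays -100.759°.
Negative ⇒ the second point lies to the west; separation 100.759°.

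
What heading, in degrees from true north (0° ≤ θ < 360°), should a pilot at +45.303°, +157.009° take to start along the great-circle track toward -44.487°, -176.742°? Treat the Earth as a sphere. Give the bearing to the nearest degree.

Δλ = -176.742 − 157.009 = -333.751°; wrapped into (−180°, 180°]: 26.249°.
θ = atan2( sin Δλ · cos φ₂ , cos φ₁ · sin φ₂ − sin φ₁ · cos φ₂ · cos Δλ )
  = atan2(0.31552, -0.94770) = 161.586° → normalised to [0°, 360°): 161.586°.

162°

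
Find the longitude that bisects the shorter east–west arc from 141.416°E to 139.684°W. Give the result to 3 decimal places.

179.134°W

Signed shortest Δλ from +141.416° to -139.684° is +78.900°.
Midpoint longitude = +141.416° + (+78.900°)/2 = +141.416° + 39.450° = +180.866°.
Normalise into (−180°, 180°]: -179.134°.
(The naïve average (+141.416 + -139.684)/2 = 0.866° is on the wrong side of the globe.)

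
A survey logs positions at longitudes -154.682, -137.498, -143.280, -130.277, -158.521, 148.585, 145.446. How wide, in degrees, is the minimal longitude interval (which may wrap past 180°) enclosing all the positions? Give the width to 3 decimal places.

Sort the longitudes: -158.521°, -154.682°, -143.280°, -137.498°, -130.277°, +145.446°, +148.585°.
Eastward gaps between consecutive values (wrapping around): 3.839°, 11.402°, 5.782°, 7.221°, 275.723°, 3.139°, 52.894°.
Largest gap = 275.723° ⇒ minimal covering band is its complement: 360° − 275.723° = 84.277°.
Band runs from +145.446° eastward to -130.277°, crossing the antimeridian.

84.277°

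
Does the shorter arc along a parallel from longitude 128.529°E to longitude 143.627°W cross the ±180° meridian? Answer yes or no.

Yes

Naïve |-143.627 − 128.529| = 272.156° > 180°, so the shorter arc goes the other way round — across 180°.
Signed shortest Δλ = ((-143.627 − 128.529 + 180) mod 360) − 180 = 87.844°.
Going east by 87.844° from +128.529° passes through 180° before reaching -143.627°.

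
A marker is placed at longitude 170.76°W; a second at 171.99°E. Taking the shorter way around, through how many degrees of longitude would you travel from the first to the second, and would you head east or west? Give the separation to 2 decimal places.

17.25° west

Raw difference: 171.99 − -170.76 = 342.75°.
Normalise into (−180°, 180°]: 342.75° − 360° = -17.25°.
Negative ⇒ the second point lies to the west; separation 17.25°.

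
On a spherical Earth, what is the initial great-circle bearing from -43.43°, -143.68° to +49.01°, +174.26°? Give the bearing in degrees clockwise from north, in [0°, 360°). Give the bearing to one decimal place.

333.5°

Δλ = 174.26 − -143.68 = 317.94°; wrapped into (−180°, 180°]: -42.06°.
θ = atan2( sin Δλ · cos φ₂ , cos φ₁ · sin φ₂ − sin φ₁ · cos φ₂ · cos Δλ )
  = atan2(-0.43941, 0.88295) = -26.458° → normalised to [0°, 360°): 333.542°.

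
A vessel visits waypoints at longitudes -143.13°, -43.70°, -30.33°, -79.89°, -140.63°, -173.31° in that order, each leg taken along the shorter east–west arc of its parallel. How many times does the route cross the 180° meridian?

0

Leg 1: -143.13° → -43.70°, shortest Δλ = 99.43° (east) — does not cross 180°.
Leg 2: -43.70° → -30.33°, shortest Δλ = 13.37° (east) — does not cross 180°.
Leg 3: -30.33° → -79.89°, shortest Δλ = -49.56° (west) — does not cross 180°.
Leg 4: -79.89° → -140.63°, shortest Δλ = -60.74° (west) — does not cross 180°.
Leg 5: -140.63° → -173.31°, shortest Δλ = -32.68° (west) — does not cross 180°.
Total crossings: 0.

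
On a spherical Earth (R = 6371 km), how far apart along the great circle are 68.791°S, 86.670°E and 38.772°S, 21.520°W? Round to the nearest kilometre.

Δλ = -21.520 − 86.670 = -108.190°.
Δφ = -38.772 − -68.791 = 30.019°.
a = sin²(Δφ/2) + cos φ₁ · cos φ₂ · sin²(Δλ/2) = 0.252121.
c = 2·atan2(√a, √(1−a)) = 1.05209 rad → d = 6371·c ≈ 6702.85 km.

6703 km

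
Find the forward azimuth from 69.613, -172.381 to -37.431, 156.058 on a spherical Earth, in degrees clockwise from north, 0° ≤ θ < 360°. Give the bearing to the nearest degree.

Δλ = 156.058 − -172.381 = 328.439°; wrapped into (−180°, 180°]: -31.561°.
θ = atan2( sin Δλ · cos φ₂ , cos φ₁ · sin φ₂ − sin φ₁ · cos φ₂ · cos Δλ )
  = atan2(-0.41563, -0.84598) = -153.835° → normalised to [0°, 360°): 206.165°.

206°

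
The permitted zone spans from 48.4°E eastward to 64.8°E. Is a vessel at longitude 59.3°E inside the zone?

Yes

Band width going east from +48.4° to +64.8°: ((64.8 − 48.4) mod 360) = 16.4°.
Offset of +59.3° east of the west edge: ((59.3 − 48.4) mod 360) = 10.9°.
10.9° ≤ 16.4° ⇒ inside.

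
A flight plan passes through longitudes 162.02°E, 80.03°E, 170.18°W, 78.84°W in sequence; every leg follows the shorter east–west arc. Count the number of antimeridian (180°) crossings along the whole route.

1

Leg 1: +162.02° → +80.03°, shortest Δλ = -81.99° (west) — does not cross 180°.
Leg 2: +80.03° → -170.18°, shortest Δλ = 109.79° (east) — crosses 180°.
Leg 3: -170.18° → -78.84°, shortest Δλ = 91.34° (east) — does not cross 180°.
Total crossings: 1.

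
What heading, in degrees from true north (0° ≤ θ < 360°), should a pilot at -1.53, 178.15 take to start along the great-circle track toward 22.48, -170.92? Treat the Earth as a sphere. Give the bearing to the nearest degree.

23°

Δλ = -170.92 − 178.15 = -349.07°; wrapped into (−180°, 180°]: 10.93°.
θ = atan2( sin Δλ · cos φ₂ , cos φ₁ · sin φ₂ − sin φ₁ · cos φ₂ · cos Δλ )
  = atan2(0.17520, 0.40645) = 23.319° → normalised to [0°, 360°): 23.319°.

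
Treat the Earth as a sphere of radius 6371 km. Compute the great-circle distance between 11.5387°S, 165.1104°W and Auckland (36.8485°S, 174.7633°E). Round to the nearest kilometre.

3460 km

Δλ = 174.7633 − -165.1104 = 339.8737°; wrapped into (−180°, 180°]: -20.1263°.
Δφ = -36.8485 − -11.5387 = -25.3098°.
a = sin²(Δφ/2) + cos φ₁ · cos φ₂ · sin²(Δλ/2) = 0.071934.
c = 2·atan2(√a, √(1−a)) = 0.54306 rad → d = 6371·c ≈ 3459.82 km.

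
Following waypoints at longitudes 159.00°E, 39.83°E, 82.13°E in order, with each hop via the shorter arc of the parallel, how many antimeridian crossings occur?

Leg 1: +159.00° → +39.83°, shortest Δλ = -119.17° (west) — does not cross 180°.
Leg 2: +39.83° → +82.13°, shortest Δλ = 42.3° (east) — does not cross 180°.
Total crossings: 0.

0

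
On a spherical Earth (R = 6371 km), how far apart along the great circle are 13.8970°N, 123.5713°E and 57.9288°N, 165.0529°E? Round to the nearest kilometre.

5990 km

Δλ = 165.0529 − 123.5713 = 41.4816°.
Δφ = 57.9288 − 13.8970 = 44.0318°.
a = sin²(Δφ/2) + cos φ₁ · cos φ₂ · sin²(Δλ/2) = 0.205166.
c = 2·atan2(√a, √(1−a)) = 0.94015 rad → d = 6371·c ≈ 5989.69 km.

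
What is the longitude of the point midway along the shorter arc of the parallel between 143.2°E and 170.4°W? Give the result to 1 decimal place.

Signed shortest Δλ from +143.2° to -170.4° is +46.4°.
Midpoint longitude = +143.2° + (+46.4°)/2 = +143.2° + 23.2° = +166.4°.
(The naïve average (+143.2 + -170.4)/2 = -13.6° is on the wrong side of the globe.)

166.4°E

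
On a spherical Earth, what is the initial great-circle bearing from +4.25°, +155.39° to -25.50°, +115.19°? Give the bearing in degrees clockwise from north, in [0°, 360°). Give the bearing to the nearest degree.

Δλ = 115.19 − 155.39 = -40.20°.
θ = atan2( sin Δλ · cos φ₂ , cos φ₁ · sin φ₂ − sin φ₁ · cos φ₂ · cos Δλ )
  = atan2(-0.58258, -0.48042) = -129.510° → normalised to [0°, 360°): 230.490°.

230°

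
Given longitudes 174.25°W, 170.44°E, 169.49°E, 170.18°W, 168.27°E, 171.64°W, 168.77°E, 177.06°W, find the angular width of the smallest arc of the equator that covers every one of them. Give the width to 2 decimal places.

Sort the longitudes: -177.06°, -174.25°, -171.64°, -170.18°, +168.27°, +168.77°, +169.49°, +170.44°.
Eastward gaps between consecutive values (wrapping around): 2.81°, 2.61°, 1.46°, 338.45°, 0.50°, 0.72°, 0.95°, 12.50°.
Largest gap = 338.45° ⇒ minimal covering band is its complement: 360° − 338.45° = 21.55°.
Band runs from +168.27° eastward to -170.18°, crossing the antimeridian.

21.55°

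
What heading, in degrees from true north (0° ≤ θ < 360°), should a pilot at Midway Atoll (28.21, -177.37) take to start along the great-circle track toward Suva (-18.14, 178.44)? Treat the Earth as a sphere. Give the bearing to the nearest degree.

Δλ = 178.44 − -177.37 = 355.81°; wrapped into (−180°, 180°]: -4.19°.
θ = atan2( sin Δλ · cos φ₂ , cos φ₁ · sin φ₂ − sin φ₁ · cos φ₂ · cos Δλ )
  = atan2(-0.06943, -0.72237) = -174.510° → normalised to [0°, 360°): 185.490°.

185°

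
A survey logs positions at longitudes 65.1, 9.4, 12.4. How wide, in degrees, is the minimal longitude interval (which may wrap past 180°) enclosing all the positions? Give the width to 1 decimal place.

Sort the longitudes: +9.4°, +12.4°, +65.1°.
Eastward gaps between consecutive values (wrapping around): 3.0°, 52.7°, 304.3°.
Largest gap = 304.3° ⇒ minimal covering band is its complement: 360° − 304.3° = 55.7°.
Band runs from +9.4° eastward to +65.1°.

55.7°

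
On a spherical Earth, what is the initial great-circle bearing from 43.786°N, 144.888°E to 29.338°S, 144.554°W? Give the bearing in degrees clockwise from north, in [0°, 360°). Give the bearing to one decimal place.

Δλ = -144.554 − 144.888 = -289.442°; wrapped into (−180°, 180°]: 70.558°.
θ = atan2( sin Δλ · cos φ₂ , cos φ₁ · sin φ₂ − sin φ₁ · cos φ₂ · cos Δλ )
  = atan2(0.82204, -0.55450) = 124.001° → normalised to [0°, 360°): 124.001°.

124.0°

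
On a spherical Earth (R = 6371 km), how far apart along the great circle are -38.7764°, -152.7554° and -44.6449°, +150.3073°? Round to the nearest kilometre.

Δλ = 150.3073 − -152.7554 = 303.0627°; wrapped into (−180°, 180°]: -56.9373°.
Δφ = -44.6449 − -38.7764 = -5.8685°.
a = sin²(Δφ/2) + cos φ₁ · cos φ₂ · sin²(Δλ/2) = 0.128652.
c = 2·atan2(√a, √(1−a)) = 0.73371 rad → d = 6371·c ≈ 4674.46 km.

4674 km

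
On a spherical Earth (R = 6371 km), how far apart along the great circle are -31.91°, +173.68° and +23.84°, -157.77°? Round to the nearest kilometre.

Δλ = -157.77 − 173.68 = -331.45°; wrapped into (−180°, 180°]: 28.55°.
Δφ = 23.84 − -31.91 = 55.75°.
a = sin²(Δφ/2) + cos φ₁ · cos φ₂ · sin²(Δλ/2) = 0.265806.
c = 2·atan2(√a, √(1−a)) = 1.08333 rad → d = 6371·c ≈ 6901.90 km.

6902 km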